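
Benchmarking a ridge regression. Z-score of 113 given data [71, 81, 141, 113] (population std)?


μ = 101.5, σ = 27.5817
z = (113 - 101.5)/27.5817 = 0.4169

0.4169


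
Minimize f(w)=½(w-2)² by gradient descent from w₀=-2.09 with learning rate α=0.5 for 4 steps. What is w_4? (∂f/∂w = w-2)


step 1: grad = -2.09-2 = -4.09; w = -2.09 - 0.5·(-4.09) = -0.045
step 2: grad = -0.045-2 = -2.045; w = -0.045 - 0.5·(-2.045) = 0.9775
step 3: grad = 0.9775-2 = -1.0225; w = 0.9775 - 0.5·(-1.0225) = 1.48875
step 4: grad = 1.48875-2 = -0.51125; w = 1.48875 - 0.5·(-0.51125) = 1.744375

1.744375


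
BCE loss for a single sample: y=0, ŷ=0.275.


BCE = -[y·ln(p) + (1-y)·ln(1-p)]
= -0 - 1·ln(1-0.275)
= -ln(0.725) = 0.3216

0.3216


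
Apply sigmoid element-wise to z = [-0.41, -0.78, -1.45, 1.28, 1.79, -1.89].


σ(-0.41) = 1/(1+e^0.41) = 0.3989
σ(-0.78) = 1/(1+e^0.78) = 0.3143
σ(-1.45) = 1/(1+e^1.45) = 0.19
σ(1.28) = 1/(1+e^-1.28) = 0.7824
σ(1.79) = 1/(1+e^-1.79) = 0.8569
σ(-1.89) = 1/(1+e^1.89) = 0.1312
result = [0.3989, 0.3143, 0.19, 0.7824, 0.8569, 0.1312]

[0.3989, 0.3143, 0.19, 0.7824, 0.8569, 0.1312]


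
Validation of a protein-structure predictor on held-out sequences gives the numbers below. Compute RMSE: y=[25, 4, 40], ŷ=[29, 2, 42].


MSE = 24/3 = 8
RMSE = √(24/3) = 2.8284

2.8284


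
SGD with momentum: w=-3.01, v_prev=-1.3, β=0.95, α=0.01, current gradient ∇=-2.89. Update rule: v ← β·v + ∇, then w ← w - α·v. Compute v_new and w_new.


v_new = 0.95·-1.3 - 2.89 = -1.235 - 2.89 = -4.125
w_new = -3.01 - 0.01·-4.125 = -3.01 + 0.04125 = -2.96875

v_new=-4.125, w_new=-2.96875


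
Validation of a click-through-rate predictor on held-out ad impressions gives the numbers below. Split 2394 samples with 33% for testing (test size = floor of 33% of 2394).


Test = ⌊2394·33/100⌋ = 790
Train = 2394 - 790 = 1604

Train: 1604, Test: 790


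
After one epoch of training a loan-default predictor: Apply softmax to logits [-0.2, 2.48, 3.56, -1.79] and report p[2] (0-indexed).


Exponentials: e^-0.2=0.8187, e^2.48=11.9413, e^3.56=35.1632, e^-1.79=0.167
Sum = 48.0902
Softmax = [0.017, 0.2483, 0.7312, 0.0035]
p[2] = 35.1632/48.0902 = 0.7312

0.7312


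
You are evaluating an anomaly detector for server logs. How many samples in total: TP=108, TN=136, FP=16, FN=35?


Total = TP + TN + FP + FN
= 108 + 136 + 16 + 35
= 295
(Predicted positive: 124, predicted negative: 171)

295


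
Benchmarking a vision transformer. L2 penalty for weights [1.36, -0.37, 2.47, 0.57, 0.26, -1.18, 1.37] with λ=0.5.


‖w‖₂² = (1.36)² + (-0.37)² + (2.47)² + (0.57)² + (0.26)² + (-1.18)² + (1.37)²
     = 1.8496 + 0.1369 + 6.1009 + 0.3249 + 0.0676 + 1.3924 + 1.8769
     = 11.7492
λ·‖w‖₂² = 0.5·11.7492 = 5.8746

5.8746


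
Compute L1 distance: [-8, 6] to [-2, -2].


d = |-8+ 2| + |6+ 2|
  = 6 + 8
  = 14

14


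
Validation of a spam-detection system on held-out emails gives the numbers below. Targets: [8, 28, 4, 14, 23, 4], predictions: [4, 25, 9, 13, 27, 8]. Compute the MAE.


Absolute errors: |8-4|=4, |28-25|=3, |4-9|=5, |14-13|=1, |23-27|=4, |4-8|=4
Sum = 21
MAE = 21/6 = 7/2

7/2


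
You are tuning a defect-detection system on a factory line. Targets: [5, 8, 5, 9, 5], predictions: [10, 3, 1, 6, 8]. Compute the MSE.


Squared errors: (5-10)²=25, (8-3)²=25, (5-1)²=16, (9-6)²=9, (5-8)²=9
Sum = 84
MSE = 84/5 = 84/5

84/5


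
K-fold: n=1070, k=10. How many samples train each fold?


Fold size = 1070/10 = 107
Training per fold = 1070 - 107 = 963

963


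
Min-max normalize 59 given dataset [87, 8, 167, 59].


min=8, max=167
(59-8)/(167-8) = 51/159 = 0.3208

0.3208


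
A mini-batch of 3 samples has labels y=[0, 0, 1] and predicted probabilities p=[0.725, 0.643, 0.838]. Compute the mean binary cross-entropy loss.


L[0] = -ln(1-0.725) = -ln(0.275) = 1.291
L[1] = -ln(1-0.643) = -ln(0.357) = 1.03
L[2] = -ln(0.838) = 0.1767
mean = (1.291 + 1.03 + 0.1767)/3 = 0.8326

0.8326


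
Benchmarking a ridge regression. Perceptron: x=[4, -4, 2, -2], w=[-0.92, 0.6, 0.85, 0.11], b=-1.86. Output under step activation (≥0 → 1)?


z = (4)·(-0.92) + (-4)·(0.6) + (2)·(0.85) + (-2)·(0.11) - 1.86
  = -6.46
step(z) = 0 (z<0)

0


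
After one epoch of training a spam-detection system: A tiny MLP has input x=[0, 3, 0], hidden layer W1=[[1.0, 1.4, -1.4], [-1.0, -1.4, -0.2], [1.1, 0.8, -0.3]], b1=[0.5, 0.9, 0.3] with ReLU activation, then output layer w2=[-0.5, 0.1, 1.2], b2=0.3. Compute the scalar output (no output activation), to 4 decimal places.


z1[0] = (1.0)·(0) + (1.4)·(3) + (-1.4)·(0) + 0.5 = 4.7
z1[1] = (-1.0)·(0) + (-1.4)·(3) + (-0.2)·(0) + 0.9 = -3.3
z1[2] = (1.1)·(0) + (0.8)·(3) + (-0.3)·(0) + 0.3 = 2.7
h = ReLU(z1) = [4.7, 0.0, 2.7]
output = (-0.5)·(4.7) + (0.1)·(0.0) + (1.2)·(2.7) + 0.3 = 1.19

1.19


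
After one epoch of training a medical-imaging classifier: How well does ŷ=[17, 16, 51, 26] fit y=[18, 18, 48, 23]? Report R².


ȳ = 26.75
SS_res = Σ(y-ŷ)² = 23
SS_tot = Σ(y-ȳ)² = 618.75
R² = 1 - SS_res/SS_tot = 1 - 0.0372 = 0.9628

0.9628


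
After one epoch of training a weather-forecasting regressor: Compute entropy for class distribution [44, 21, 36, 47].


Probabilities: [44/148, 21/148, 36/148, 47/148] ≈ [0.2973, 0.1419, 0.2432, 0.3176]
H = -((44/148)·log₂(44/148) + (21/148)·log₂(21/148) + (36/148)·log₂(36/148) + (47/148)·log₂(47/148))
  = 1.9416 bits

1.9416 bits


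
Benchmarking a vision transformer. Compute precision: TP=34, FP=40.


Precision = TP/(TP+FP)
= 34/(34+40)
= 34/74 = 45.95%

45.95%


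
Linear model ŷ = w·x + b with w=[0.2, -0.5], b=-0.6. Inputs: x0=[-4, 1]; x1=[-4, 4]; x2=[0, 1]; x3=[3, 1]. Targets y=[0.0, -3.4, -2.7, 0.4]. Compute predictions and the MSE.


ŷ0 = (0.2)·(-4) + (-0.5)·(1) - 0.6 = -1.9
ŷ1 = (0.2)·(-4) + (-0.5)·(4) - 0.6 = -3.4
ŷ2 = (0.2)·(0) + (-0.5)·(1) - 0.6 = -1.1
ŷ3 = (0.2)·(3) + (-0.5)·(1) - 0.6 = -0.5
errors² = [3.61, 0.0, 2.56, 0.81]
MSE = 6.9800/4 = 1.745

1.745


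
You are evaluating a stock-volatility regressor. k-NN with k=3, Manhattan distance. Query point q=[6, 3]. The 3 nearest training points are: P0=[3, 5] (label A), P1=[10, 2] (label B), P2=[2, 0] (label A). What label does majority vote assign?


d(q,P0) = 5  (label A)
d(q,P1) = 5  (label B)
d(q,P2) = 7  (label A)
Votes: A=2, B=1
Majority → A

A


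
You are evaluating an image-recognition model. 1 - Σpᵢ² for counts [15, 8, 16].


Probabilities: [15/39, 8/39, 16/39] ≈ [0.3846, 0.2051, 0.4103]
Σpᵢ² = (225 + 64 + 256)/39² = 545/1521
Gini = 1 - Σpᵢ² = 1 - 545/1521 = 0.6417

0.6417


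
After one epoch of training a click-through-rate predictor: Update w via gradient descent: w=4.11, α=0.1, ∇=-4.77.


w_new = w - α·∇
= 4.11 - 0.1·-4.77
= 4.11 + 0.477
= 4.587

4.587


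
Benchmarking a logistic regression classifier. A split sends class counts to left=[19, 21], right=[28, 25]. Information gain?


Parent = [47, 46], H_parent = 0.9999
H_left = 0.9982 (n=40), H_right = 0.9977 (n=53)
H_children = (40/93)·0.9982 + (53/93)·0.9977 = 0.9979
IG = 0.9999 - 0.9979 = 0.002

0.002


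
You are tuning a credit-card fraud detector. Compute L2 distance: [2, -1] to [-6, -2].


d = √((2+ 6)² + (-1+ 2)²)
  = √(64 + 1)
  = √65 = 8.0623

8.0623


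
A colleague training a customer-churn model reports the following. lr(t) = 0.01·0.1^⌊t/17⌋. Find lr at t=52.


n_drops = ⌊52/17⌋ = 3
lr = 0.01·0.1^3 = 0.01·0.001 = 0.00001

0.00001


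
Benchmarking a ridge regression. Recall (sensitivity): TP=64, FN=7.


Recall = TP/(TP+FN)
= 64/(64+7)
= 64/71 = 90.14%

90.14%


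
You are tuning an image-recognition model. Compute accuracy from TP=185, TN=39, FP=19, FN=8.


Accuracy = (TP+TN)/(TP+TN+FP+FN)
= (185+39)/(251)
= 224/251 = 89.24%

89.24%


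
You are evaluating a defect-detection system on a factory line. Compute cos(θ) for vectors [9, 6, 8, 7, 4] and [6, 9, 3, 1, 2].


A·B = 9·6 + 6·9 + 8·3 + 7·1 + 4·2 = 147
‖A‖ = √246 = 15.6844, ‖B‖ = √131 = 11.4455
cos = 147/(√246·√131) = 147/√32226 = 0.8189

0.8189


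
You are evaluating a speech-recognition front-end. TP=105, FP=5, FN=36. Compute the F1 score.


Precision = 105/110 = 0.9545
Recall = 105/141 = 0.7447
F1 = 2·P·R/(P+R) = 2·TP/(2·TP+FP+FN) = 210/(210+5+36) = 210/251 = 0.8367

0.8367


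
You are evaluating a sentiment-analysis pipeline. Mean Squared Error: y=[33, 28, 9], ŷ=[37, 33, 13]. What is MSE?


Squared errors: (33-37)²=16, (28-33)²=25, (9-13)²=16
Sum = 57
MSE = 57/3 = 19

19


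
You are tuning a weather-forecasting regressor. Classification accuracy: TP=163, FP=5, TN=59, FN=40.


Accuracy = (TP+TN)/(TP+TN+FP+FN)
= (163+59)/(267)
= 222/267 = 83.15%

83.15%


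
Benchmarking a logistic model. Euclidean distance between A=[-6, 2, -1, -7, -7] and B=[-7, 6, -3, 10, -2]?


d = √((-6+ 7)² + (2-6)² + (-1+ 3)² + (-7-10)² + (-7+ 2)²)
  = √(1 + 16 + 4 + 289 + 25)
  = √335 = 18.303

18.303


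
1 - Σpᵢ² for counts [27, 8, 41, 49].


Probabilities: [27/125, 8/125, 41/125, 49/125] ≈ [0.216, 0.064, 0.328, 0.392]
Σpᵢ² = (729 + 64 + 1681 + 2401)/125² = 4875/15625
Gini = 1 - Σpᵢ² = 1 - 4875/15625 = 0.688

0.688


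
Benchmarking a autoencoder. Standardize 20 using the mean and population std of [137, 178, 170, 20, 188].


μ = 138.6, σ = 61.7207
z = (20 - 138.6)/61.7207 = -1.9216

-1.9216


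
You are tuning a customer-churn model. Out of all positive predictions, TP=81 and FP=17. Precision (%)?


Precision = TP/(TP+FP)
= 81/(81+17)
= 81/98 = 82.65%

82.65%


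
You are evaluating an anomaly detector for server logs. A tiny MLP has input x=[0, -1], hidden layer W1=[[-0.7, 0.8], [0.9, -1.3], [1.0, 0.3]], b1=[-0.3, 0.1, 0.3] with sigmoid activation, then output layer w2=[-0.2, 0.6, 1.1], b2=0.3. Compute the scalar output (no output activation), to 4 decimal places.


z1[0] = (-0.7)·(0) + (0.8)·(-1) - 0.3 = -1.1
z1[1] = (0.9)·(0) + (-1.3)·(-1) + 0.1 = 1.4
z1[2] = (1.0)·(0) + (0.3)·(-1) + 0.3 = 0.0
h = sigmoid(z1) = [0.2497, 0.8022, 0.5]
output = (-0.2)·(0.2497) + (0.6)·(0.8022) + (1.1)·(0.5) + 0.3 = 1.2814

1.2814


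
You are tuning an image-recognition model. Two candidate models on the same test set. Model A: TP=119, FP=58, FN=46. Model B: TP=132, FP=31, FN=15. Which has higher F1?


Model A: P=119/177=0.6723, R=119/165=0.7212, F1=2PR/(P+R)=2TP/(2TP+FP+FN)=238/342=0.6959
Model B: P=132/163=0.8098, R=132/147=0.898, F1=2PR/(P+R)=2TP/(2TP+FP+FN)=264/310=0.8516
0.6959 < 0.8516 → Model B

Model B


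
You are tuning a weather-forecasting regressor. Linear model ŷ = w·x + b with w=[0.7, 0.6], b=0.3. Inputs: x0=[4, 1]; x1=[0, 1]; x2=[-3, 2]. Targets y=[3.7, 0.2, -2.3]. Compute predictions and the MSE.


ŷ0 = (0.7)·(4) + (0.6)·(1) + 0.3 = 3.7
ŷ1 = (0.7)·(0) + (0.6)·(1) + 0.3 = 0.9
ŷ2 = (0.7)·(-3) + (0.6)·(2) + 0.3 = -0.6
errors² = [0.0, 0.49, 2.89]
MSE = 3.3800/3 = 1.1267

1.1267


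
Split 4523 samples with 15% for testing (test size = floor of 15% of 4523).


Test = ⌊4523·15/100⌋ = 678
Train = 4523 - 678 = 3845

Train: 3845, Test: 678


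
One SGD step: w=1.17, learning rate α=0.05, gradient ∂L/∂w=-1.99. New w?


w_new = w - α·∇
= 1.17 - 0.05·-1.99
= 1.17 + 0.0995
= 1.2695

1.2695


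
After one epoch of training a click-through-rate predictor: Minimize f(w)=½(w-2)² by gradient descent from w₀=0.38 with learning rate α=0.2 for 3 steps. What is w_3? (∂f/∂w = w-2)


step 1: grad = 0.38-2 = -1.62; w = 0.38 - 0.2·(-1.62) = 0.704
step 2: grad = 0.704-2 = -1.296; w = 0.704 - 0.2·(-1.296) = 0.9632
step 3: grad = 0.9632-2 = -1.0368; w = 0.9632 - 0.2·(-1.0368) = 1.17056

1.17056


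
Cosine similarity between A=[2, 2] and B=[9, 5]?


A·B = 2·9 + 2·5 = 28
‖A‖ = √8 = 2.8284, ‖B‖ = √106 = 10.2956
cos = 28/(√8·√106) = 28/√848 = 0.9615

0.9615


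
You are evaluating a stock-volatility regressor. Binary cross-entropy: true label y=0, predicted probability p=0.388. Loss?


BCE = -[y·ln(p) + (1-y)·ln(1-p)]
= -0 - 1·ln(1-0.388)
= -ln(0.612) = 0.491

0.491


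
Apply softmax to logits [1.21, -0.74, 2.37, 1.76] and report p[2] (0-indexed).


Exponentials: e^1.21=3.3535, e^-0.74=0.4771, e^2.37=10.6974, e^1.76=5.8124
Sum = 20.3404
Softmax = [0.1649, 0.0235, 0.5259, 0.2858]
p[2] = 10.6974/20.3404 = 0.5259

0.5259


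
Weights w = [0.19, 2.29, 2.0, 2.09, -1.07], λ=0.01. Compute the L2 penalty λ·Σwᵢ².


‖w‖₂² = (0.19)² + (2.29)² + (2.0)² + (2.09)² + (-1.07)²
     = 0.0361 + 5.2441 + 4 + 4.3681 + 1.1449
     = 14.7932
λ·‖w‖₂² = 0.01·14.7932 = 0.147932

0.147932


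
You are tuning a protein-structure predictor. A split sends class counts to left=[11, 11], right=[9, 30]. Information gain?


Parent = [20, 41], H_parent = 0.9127
H_left = 1 (n=22), H_right = 0.7793 (n=39)
H_children = (22/61)·1 + (39/61)·0.7793 = 0.8589
IG = 0.9127 - 0.8589 = 0.0538

0.0538


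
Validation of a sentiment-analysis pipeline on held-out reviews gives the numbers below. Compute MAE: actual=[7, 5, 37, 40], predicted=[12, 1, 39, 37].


Absolute errors: |7-12|=5, |5-1|=4, |37-39|=2, |40-37|=3
Sum = 14
MAE = 14/4 = 7/2

7/2


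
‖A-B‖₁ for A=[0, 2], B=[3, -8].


d = |0-3| + |2+ 8|
  = 3 + 10
  = 13

13


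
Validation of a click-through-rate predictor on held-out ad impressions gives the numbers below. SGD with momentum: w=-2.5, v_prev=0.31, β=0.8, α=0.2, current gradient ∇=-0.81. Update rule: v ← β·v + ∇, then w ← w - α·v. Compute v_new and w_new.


v_new = 0.8·0.31 - 0.81 = 0.248 - 0.81 = -0.562
w_new = -2.5 - 0.2·-0.562 = -2.5 + 0.1124 = -2.3876

v_new=-0.562, w_new=-2.3876


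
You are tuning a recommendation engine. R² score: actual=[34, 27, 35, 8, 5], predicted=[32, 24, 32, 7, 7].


ȳ = 21.8
SS_res = Σ(y-ŷ)² = 27
SS_tot = Σ(y-ȳ)² = 822.8
R² = 1 - SS_res/SS_tot = 1 - 0.0328 = 0.9672

0.9672


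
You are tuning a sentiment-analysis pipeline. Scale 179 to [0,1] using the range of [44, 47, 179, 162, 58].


min=44, max=179
(179-44)/(179-44) = 135/135 = 1.0

1.0


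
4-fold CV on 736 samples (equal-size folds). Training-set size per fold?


Fold size = 736/4 = 184
Training per fold = 736 - 184 = 552

552


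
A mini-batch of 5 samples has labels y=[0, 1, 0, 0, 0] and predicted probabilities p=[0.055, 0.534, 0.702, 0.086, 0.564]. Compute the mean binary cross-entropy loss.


L[0] = -ln(1-0.055) = -ln(0.945) = 0.0566
L[1] = -ln(0.534) = 0.6274
L[2] = -ln(1-0.702) = -ln(0.298) = 1.2107
L[3] = -ln(1-0.086) = -ln(0.914) = 0.0899
L[4] = -ln(1-0.564) = -ln(0.436) = 0.8301
mean = (0.0566 + 0.6274 + 1.2107 + 0.0899 + 0.8301)/5 = 0.5629

0.5629


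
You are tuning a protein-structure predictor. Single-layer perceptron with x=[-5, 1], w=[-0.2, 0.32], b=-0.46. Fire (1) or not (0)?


z = (-5)·(-0.2) + (1)·(0.32) - 0.46
  = 0.86
step(z) = 1 (z≥0)

1


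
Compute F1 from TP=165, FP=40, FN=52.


Precision = 165/205 = 0.8049
Recall = 165/217 = 0.7604
F1 = 2·P·R/(P+R) = 2·TP/(2·TP+FP+FN) = 330/(330+40+52) = 330/422 = 0.782

0.782


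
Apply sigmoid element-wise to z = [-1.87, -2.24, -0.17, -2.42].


σ(-1.87) = 1/(1+e^1.87) = 0.1335
σ(-2.24) = 1/(1+e^2.24) = 0.0962
σ(-0.17) = 1/(1+e^0.17) = 0.4576
σ(-2.42) = 1/(1+e^2.42) = 0.0817
result = [0.1335, 0.0962, 0.4576, 0.0817]

[0.1335, 0.0962, 0.4576, 0.0817]


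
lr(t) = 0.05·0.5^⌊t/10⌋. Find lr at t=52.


n_drops = ⌊52/10⌋ = 5
lr = 0.05·0.5^5 = 0.05·0.03125 = 0.0015625

0.0015625


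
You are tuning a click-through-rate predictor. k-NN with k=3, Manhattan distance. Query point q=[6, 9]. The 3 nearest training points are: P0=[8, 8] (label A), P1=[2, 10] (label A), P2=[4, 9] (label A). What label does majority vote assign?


d(q,P0) = 3  (label A)
d(q,P1) = 5  (label A)
d(q,P2) = 2  (label A)
Votes: A=3, B=0
Majority → A

A


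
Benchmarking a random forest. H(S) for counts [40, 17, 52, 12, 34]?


Probabilities: [40/155, 17/155, 52/155, 12/155, 34/155] ≈ [0.2581, 0.1097, 0.3355, 0.0774, 0.2194]
H = -((40/155)·log₂(40/155) + (17/155)·log₂(17/155) + (52/155)·log₂(52/155) + (12/155)·log₂(12/155) + (34/155)·log₂(34/155))
  = 2.1485 bits

2.1485 bits


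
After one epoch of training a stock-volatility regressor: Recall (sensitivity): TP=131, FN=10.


Recall = TP/(TP+FN)
= 131/(131+10)
= 131/141 = 92.91%

92.91%


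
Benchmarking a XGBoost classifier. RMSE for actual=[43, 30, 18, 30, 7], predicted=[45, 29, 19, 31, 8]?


MSE = 8/5 = 1.6
RMSE = √(8/5) = 1.2649

1.2649


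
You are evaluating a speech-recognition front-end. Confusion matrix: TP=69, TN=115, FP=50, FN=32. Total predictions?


Total = TP + TN + FP + FN
= 69 + 115 + 50 + 32
= 266
(Predicted positive: 119, predicted negative: 147)

266


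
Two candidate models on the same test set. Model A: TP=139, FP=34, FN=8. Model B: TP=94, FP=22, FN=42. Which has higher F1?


Model A: P=139/173=0.8035, R=139/147=0.9456, F1=2PR/(P+R)=2TP/(2TP+FP+FN)=278/320=0.8688
Model B: P=94/116=0.8103, R=94/136=0.6912, F1=2PR/(P+R)=2TP/(2TP+FP+FN)=188/252=0.746
0.8688 > 0.746 → Model A

Model A


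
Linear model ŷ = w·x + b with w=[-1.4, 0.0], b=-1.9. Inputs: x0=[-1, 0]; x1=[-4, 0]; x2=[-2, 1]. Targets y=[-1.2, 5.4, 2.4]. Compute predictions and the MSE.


ŷ0 = (-1.4)·(-1) + (0.0)·(0) - 1.9 = -0.5
ŷ1 = (-1.4)·(-4) + (0.0)·(0) - 1.9 = 3.7
ŷ2 = (-1.4)·(-2) + (0.0)·(1) - 1.9 = 0.9
errors² = [0.49, 2.89, 2.25]
MSE = 5.6300/3 = 1.8767

1.8767


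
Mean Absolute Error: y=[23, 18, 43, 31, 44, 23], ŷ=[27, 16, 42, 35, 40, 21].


Absolute errors: |23-27|=4, |18-16|=2, |43-42|=1, |31-35|=4, |44-40|=4, |23-21|=2
Sum = 17
MAE = 17/6 = 17/6

17/6


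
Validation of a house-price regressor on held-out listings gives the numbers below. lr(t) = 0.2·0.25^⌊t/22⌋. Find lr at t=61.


n_drops = ⌊61/22⌋ = 2
lr = 0.2·0.25^2 = 0.2·0.0625 = 0.0125

0.0125


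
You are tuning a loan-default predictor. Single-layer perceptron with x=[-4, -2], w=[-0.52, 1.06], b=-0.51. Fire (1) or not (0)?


z = (-4)·(-0.52) + (-2)·(1.06) - 0.51
  = -0.55
step(z) = 0 (z<0)

0


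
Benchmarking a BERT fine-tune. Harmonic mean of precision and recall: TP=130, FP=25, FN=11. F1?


Precision = 130/155 = 0.8387
Recall = 130/141 = 0.922
F1 = 2·P·R/(P+R) = 2·TP/(2·TP+FP+FN) = 260/(260+25+11) = 260/296 = 0.8784

0.8784


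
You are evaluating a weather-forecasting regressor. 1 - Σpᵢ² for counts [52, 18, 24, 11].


Probabilities: [52/105, 18/105, 24/105, 11/105] ≈ [0.4952, 0.1714, 0.2286, 0.1048]
Σpᵢ² = (2704 + 324 + 576 + 121)/105² = 3725/11025
Gini = 1 - Σpᵢ² = 1 - 3725/11025 = 0.6621

0.6621


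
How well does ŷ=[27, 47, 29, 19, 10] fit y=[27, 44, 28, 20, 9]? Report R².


ȳ = 25.6
SS_res = Σ(y-ŷ)² = 12
SS_tot = Σ(y-ȳ)² = 653.2
R² = 1 - SS_res/SS_tot = 1 - 0.0184 = 0.9816

0.9816


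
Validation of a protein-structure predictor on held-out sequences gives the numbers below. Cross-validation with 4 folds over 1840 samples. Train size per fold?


Fold size = 1840/4 = 460
Training per fold = 1840 - 460 = 1380

1380


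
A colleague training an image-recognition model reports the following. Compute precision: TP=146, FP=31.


Precision = TP/(TP+FP)
= 146/(146+31)
= 146/177 = 82.49%

82.49%


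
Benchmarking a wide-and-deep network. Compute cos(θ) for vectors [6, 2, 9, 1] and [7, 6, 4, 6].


A·B = 6·7 + 2·6 + 9·4 + 1·6 = 96
‖A‖ = √122 = 11.0454, ‖B‖ = √137 = 11.7047
cos = 96/(√122·√137) = 96/√16714 = 0.7426

0.7426


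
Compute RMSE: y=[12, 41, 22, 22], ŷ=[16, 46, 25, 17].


MSE = 75/4 = 18.75
RMSE = √(75/4) = 4.3301

4.3301


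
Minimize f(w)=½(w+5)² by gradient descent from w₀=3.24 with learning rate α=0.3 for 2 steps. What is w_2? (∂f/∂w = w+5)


step 1: grad = 3.24+5 = 8.24; w = 3.24 - 0.3·(8.24) = 0.768
step 2: grad = 0.768+5 = 5.768; w = 0.768 - 0.3·(5.768) = -0.9624

-0.9624


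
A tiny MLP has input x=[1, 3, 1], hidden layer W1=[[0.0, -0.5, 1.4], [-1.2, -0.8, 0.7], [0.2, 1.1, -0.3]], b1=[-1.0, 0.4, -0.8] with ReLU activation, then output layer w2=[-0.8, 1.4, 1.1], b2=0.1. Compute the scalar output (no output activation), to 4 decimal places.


z1[0] = (0.0)·(1) + (-0.5)·(3) + (1.4)·(1) - 1.0 = -1.1
z1[1] = (-1.2)·(1) + (-0.8)·(3) + (0.7)·(1) + 0.4 = -2.5
z1[2] = (0.2)·(1) + (1.1)·(3) + (-0.3)·(1) - 0.8 = 2.4
h = ReLU(z1) = [0.0, 0.0, 2.4]
output = (-0.8)·(0.0) + (1.4)·(0.0) + (1.1)·(2.4) + 0.1 = 2.74

2.74


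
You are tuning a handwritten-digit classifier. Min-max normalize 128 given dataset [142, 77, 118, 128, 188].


min=77, max=188
(128-77)/(188-77) = 51/111 = 0.4595

0.4595


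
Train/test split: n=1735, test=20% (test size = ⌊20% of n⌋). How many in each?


Test = ⌊1735·20/100⌋ = 347
Train = 1735 - 347 = 1388

Train: 1388, Test: 347


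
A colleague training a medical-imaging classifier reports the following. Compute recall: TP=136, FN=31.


Recall = TP/(TP+FN)
= 136/(136+31)
= 136/167 = 81.44%

81.44%


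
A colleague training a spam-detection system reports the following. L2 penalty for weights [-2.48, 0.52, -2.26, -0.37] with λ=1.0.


‖w‖₂² = (-2.48)² + (0.52)² + (-2.26)² + (-0.37)²
     = 6.1504 + 0.2704 + 5.1076 + 0.1369
     = 11.6653
λ·‖w‖₂² = 1.0·11.6653 = 11.6653

11.6653


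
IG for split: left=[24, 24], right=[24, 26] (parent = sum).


Parent = [48, 50], H_parent = 0.9997
H_left = 1 (n=48), H_right = 0.9988 (n=50)
H_children = (48/98)·1 + (50/98)·0.9988 = 0.9994
IG = 0.9997 - 0.9994 = 0.0003

0.0003


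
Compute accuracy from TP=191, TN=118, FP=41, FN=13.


Accuracy = (TP+TN)/(TP+TN+FP+FN)
= (191+118)/(363)
= 309/363 = 85.12%

85.12%


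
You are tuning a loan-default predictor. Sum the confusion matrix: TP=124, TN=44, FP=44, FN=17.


Total = TP + TN + FP + FN
= 124 + 44 + 44 + 17
= 229
(Predicted positive: 168, predicted negative: 61)

229


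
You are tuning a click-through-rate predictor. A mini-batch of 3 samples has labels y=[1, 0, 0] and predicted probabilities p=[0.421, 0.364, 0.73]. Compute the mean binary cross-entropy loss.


L[0] = -ln(0.421) = 0.8651
L[1] = -ln(1-0.364) = -ln(0.636) = 0.4526
L[2] = -ln(1-0.73) = -ln(0.27) = 1.3093
mean = (0.8651 + 0.4526 + 1.3093)/3 = 0.8757

0.8757


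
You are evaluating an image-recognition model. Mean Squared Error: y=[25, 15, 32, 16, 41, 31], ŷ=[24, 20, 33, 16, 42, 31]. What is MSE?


Squared errors: (25-24)²=1, (15-20)²=25, (32-33)²=1, (16-16)²=0, (41-42)²=1, (31-31)²=0
Sum = 28
MSE = 28/6 = 14/3

14/3


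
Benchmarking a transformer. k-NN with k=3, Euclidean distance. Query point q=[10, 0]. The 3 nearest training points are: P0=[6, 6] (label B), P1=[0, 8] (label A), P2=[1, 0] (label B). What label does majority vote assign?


d(q,P0) = 7.2111  (label B)
d(q,P1) = 12.8062  (label A)
d(q,P2) = 9.0  (label B)
Votes: A=1, B=2
Majority → B

B


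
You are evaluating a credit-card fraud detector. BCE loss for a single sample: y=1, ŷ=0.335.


BCE = -[y·ln(p) + (1-y)·ln(1-p)]
= -1·ln(0.335) - 0
= -ln(0.335) = 1.0936

1.0936


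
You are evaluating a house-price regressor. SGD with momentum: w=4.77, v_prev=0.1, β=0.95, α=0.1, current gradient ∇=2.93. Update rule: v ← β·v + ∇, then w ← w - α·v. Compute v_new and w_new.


v_new = 0.95·0.1 + 2.93 = 0.095 + 2.93 = 3.025
w_new = 4.77 - 0.1·3.025 = 4.77 - 0.3025 = 4.4675

v_new=3.025, w_new=4.4675


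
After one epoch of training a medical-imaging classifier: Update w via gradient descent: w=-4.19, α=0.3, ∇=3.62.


w_new = w - α·∇
= -4.19 - 0.3·3.62
= -4.19 - 1.086
= -5.276

-5.276


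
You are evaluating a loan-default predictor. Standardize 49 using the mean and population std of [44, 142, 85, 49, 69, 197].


μ = 97.6667, σ = 54.8685
z = (49 - 97.6667)/54.8685 = -0.887

-0.887


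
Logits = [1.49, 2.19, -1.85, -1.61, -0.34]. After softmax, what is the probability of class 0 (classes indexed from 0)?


Exponentials: e^1.49=4.4371, e^2.19=8.9352, e^-1.85=0.1572, e^-1.61=0.1999, e^-0.34=0.7118
Sum = 14.4412
Softmax = [0.3073, 0.6187, 0.0109, 0.0138, 0.0493]
p[0] = 4.4371/14.4412 = 0.3073

0.3073


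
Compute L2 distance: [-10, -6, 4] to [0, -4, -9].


d = √((-10-0)² + (-6+ 4)² + (4+ 9)²)
  = √(100 + 4 + 169)
  = √273 = 16.5227

16.5227


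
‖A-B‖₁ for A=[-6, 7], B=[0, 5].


d = |-6-0| + |7-5|
  = 6 + 2
  = 8

8


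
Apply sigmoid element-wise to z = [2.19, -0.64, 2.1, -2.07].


σ(2.19) = 1/(1+e^-2.19) = 0.8993
σ(-0.64) = 1/(1+e^0.64) = 0.3452
σ(2.1) = 1/(1+e^-2.1) = 0.8909
σ(-2.07) = 1/(1+e^2.07) = 0.112
result = [0.8993, 0.3452, 0.8909, 0.112]

[0.8993, 0.3452, 0.8909, 0.112]


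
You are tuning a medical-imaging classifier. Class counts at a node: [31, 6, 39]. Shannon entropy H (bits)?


Probabilities: [31/76, 6/76, 39/76] ≈ [0.4079, 0.0789, 0.5132]
H = -((31/76)·log₂(31/76) + (6/76)·log₂(6/76) + (39/76)·log₂(39/76))
  = 1.3108 bits

1.3108 bits


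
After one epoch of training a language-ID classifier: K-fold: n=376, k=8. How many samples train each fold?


Fold size = 376/8 = 47
Training per fold = 376 - 47 = 329

329


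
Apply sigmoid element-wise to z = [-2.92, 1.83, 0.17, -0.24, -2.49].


σ(-2.92) = 1/(1+e^2.92) = 0.0512
σ(1.83) = 1/(1+e^-1.83) = 0.8618
σ(0.17) = 1/(1+e^-0.17) = 0.5424
σ(-0.24) = 1/(1+e^0.24) = 0.4403
σ(-2.49) = 1/(1+e^2.49) = 0.0766
result = [0.0512, 0.8618, 0.5424, 0.4403, 0.0766]

[0.0512, 0.8618, 0.5424, 0.4403, 0.0766]


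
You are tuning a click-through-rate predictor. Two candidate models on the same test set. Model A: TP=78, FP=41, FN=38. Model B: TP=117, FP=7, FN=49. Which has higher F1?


Model A: P=78/119=0.6555, R=78/116=0.6724, F1=2PR/(P+R)=2TP/(2TP+FP+FN)=156/235=0.6638
Model B: P=117/124=0.9435, R=117/166=0.7048, F1=2PR/(P+R)=2TP/(2TP+FP+FN)=234/290=0.8069
0.6638 < 0.8069 → Model B

Model B


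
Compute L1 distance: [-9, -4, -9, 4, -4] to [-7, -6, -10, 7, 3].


d = |-9+ 7| + |-4+ 6| + |-9+ 10| + |4-7| + |-4-3|
  = 2 + 2 + 1 + 3 + 7
  = 15

15


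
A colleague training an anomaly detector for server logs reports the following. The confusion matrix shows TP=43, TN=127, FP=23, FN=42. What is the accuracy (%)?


Accuracy = (TP+TN)/(TP+TN+FP+FN)
= (43+127)/(235)
= 170/235 = 72.34%

72.34%


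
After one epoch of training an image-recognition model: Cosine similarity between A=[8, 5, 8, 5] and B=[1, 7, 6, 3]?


A·B = 8·1 + 5·7 + 8·6 + 5·3 = 106
‖A‖ = √178 = 13.3417, ‖B‖ = √95 = 9.7468
cos = 106/(√178·√95) = 106/√16910 = 0.8151

0.8151


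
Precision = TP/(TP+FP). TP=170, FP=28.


Precision = TP/(TP+FP)
= 170/(170+28)
= 170/198 = 85.86%

85.86%


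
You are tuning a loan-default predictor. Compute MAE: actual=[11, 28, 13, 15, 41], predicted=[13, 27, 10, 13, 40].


Absolute errors: |11-13|=2, |28-27|=1, |13-10|=3, |15-13|=2, |41-40|=1
Sum = 9
MAE = 9/5 = 9/5

9/5


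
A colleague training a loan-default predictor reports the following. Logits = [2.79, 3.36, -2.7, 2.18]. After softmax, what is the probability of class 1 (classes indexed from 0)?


Exponentials: e^2.79=16.281, e^3.36=28.7892, e^-2.7=0.0672, e^2.18=8.8463
Sum = 53.9837
Softmax = [0.3016, 0.5333, 0.0012, 0.1639]
p[1] = 28.7892/53.9837 = 0.5333

0.5333


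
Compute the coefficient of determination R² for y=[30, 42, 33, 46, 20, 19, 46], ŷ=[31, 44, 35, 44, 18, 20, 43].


ȳ = 33.7143
SS_res = Σ(y-ŷ)² = 27
SS_tot = Σ(y-ȳ)² = 789.43
R² = 1 - SS_res/SS_tot = 1 - 0.0342 = 0.9658

0.9658


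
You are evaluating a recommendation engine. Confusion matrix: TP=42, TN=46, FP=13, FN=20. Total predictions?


Total = TP + TN + FP + FN
= 42 + 46 + 13 + 20
= 121
(Predicted positive: 55, predicted negative: 66)

121


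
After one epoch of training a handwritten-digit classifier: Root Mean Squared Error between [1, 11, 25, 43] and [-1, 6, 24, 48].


MSE = 55/4 = 13.75
RMSE = √(55/4) = 3.7081

3.7081


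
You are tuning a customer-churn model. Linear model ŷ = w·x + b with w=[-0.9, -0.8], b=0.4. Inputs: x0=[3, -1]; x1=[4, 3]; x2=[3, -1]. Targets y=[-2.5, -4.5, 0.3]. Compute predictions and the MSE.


ŷ0 = (-0.9)·(3) + (-0.8)·(-1) + 0.4 = -1.5
ŷ1 = (-0.9)·(4) + (-0.8)·(3) + 0.4 = -5.6
ŷ2 = (-0.9)·(3) + (-0.8)·(-1) + 0.4 = -1.5
errors² = [1.0, 1.21, 3.24]
MSE = 5.4500/3 = 1.8167

1.8167


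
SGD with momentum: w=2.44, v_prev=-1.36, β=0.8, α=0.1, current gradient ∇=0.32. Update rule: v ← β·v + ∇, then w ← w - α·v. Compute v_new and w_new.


v_new = 0.8·-1.36 + 0.32 = -1.088 + 0.32 = -0.768
w_new = 2.44 - 0.1·-0.768 = 2.44 + 0.0768 = 2.5168

v_new=-0.768, w_new=2.5168


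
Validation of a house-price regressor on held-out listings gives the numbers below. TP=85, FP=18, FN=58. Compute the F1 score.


Precision = 85/103 = 0.8252
Recall = 85/143 = 0.5944
F1 = 2·P·R/(P+R) = 2·TP/(2·TP+FP+FN) = 170/(170+18+58) = 170/246 = 0.6911

0.6911


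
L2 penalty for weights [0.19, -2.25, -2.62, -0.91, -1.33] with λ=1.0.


‖w‖₂² = (0.19)² + (-2.25)² + (-2.62)² + (-0.91)² + (-1.33)²
     = 0.0361 + 5.0625 + 6.8644 + 0.8281 + 1.7689
     = 14.56
λ·‖w‖₂² = 1.0·14.56 = 14.56

14.56


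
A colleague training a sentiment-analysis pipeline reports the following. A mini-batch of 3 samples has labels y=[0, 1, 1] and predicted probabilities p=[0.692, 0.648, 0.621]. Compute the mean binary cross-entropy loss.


L[0] = -ln(1-0.692) = -ln(0.308) = 1.1777
L[1] = -ln(0.648) = 0.4339
L[2] = -ln(0.621) = 0.4764
mean = (1.1777 + 0.4339 + 0.4764)/3 = 0.696

0.696


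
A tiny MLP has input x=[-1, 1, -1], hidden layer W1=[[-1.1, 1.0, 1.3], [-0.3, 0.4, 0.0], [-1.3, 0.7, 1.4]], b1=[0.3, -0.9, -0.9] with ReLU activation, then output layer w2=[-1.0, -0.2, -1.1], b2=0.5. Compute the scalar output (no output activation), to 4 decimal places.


z1[0] = (-1.1)·(-1) + (1.0)·(1) + (1.3)·(-1) + 0.3 = 1.1
z1[1] = (-0.3)·(-1) + (0.4)·(1) + (0.0)·(-1) - 0.9 = -0.2
z1[2] = (-1.3)·(-1) + (0.7)·(1) + (1.4)·(-1) - 0.9 = -0.3
h = ReLU(z1) = [1.1, 0.0, 0.0]
output = (-1.0)·(1.1) + (-0.2)·(0.0) + (-1.1)·(0.0) + 0.5 = -0.6

-0.6


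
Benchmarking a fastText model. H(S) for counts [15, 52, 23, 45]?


Probabilities: [15/135, 52/135, 23/135, 45/135] ≈ [0.1111, 0.3852, 0.1704, 0.3333]
H = -((15/135)·log₂(15/135) + (52/135)·log₂(52/135) + (23/135)·log₂(23/135) + (45/135)·log₂(45/135))
  = 1.8457 bits

1.8457 bits


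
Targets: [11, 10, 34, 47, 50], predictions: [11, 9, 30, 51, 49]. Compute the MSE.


Squared errors: (11-11)²=0, (10-9)²=1, (34-30)²=16, (47-51)²=16, (50-49)²=1
Sum = 34
MSE = 34/5 = 34/5

34/5


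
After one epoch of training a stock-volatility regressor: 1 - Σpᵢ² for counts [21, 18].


Probabilities: [21/39, 18/39] ≈ [0.5385, 0.4615]
Σpᵢ² = (441 + 324)/39² = 765/1521
Gini = 1 - Σpᵢ² = 1 - 765/1521 = 0.497

0.497


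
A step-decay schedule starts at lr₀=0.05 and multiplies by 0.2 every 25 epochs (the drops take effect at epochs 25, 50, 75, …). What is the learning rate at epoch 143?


n_drops = ⌊143/25⌋ = 5
lr = 0.05·0.2^5 = 0.05·0.00032 = 0.000016

0.000016


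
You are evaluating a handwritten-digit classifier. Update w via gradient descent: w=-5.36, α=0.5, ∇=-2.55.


w_new = w - α·∇
= -5.36 - 0.5·-2.55
= -5.36 + 1.275
= -4.085

-4.085


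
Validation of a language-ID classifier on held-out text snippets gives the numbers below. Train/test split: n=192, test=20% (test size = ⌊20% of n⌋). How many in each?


Test = ⌊192·20/100⌋ = 38
Train = 192 - 38 = 154

Train: 154, Test: 38


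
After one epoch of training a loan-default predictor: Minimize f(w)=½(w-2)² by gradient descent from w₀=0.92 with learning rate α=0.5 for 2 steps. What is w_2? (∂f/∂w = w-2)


step 1: grad = 0.92-2 = -1.08; w = 0.92 - 0.5·(-1.08) = 1.46
step 2: grad = 1.46-2 = -0.54; w = 1.46 - 0.5·(-0.54) = 1.73

1.73


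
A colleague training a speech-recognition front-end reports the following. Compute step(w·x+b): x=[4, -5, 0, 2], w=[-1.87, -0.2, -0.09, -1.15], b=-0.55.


z = (4)·(-1.87) + (-5)·(-0.2) + (0)·(-0.09) + (2)·(-1.15) - 0.55
  = -9.33
step(z) = 0 (z<0)

0


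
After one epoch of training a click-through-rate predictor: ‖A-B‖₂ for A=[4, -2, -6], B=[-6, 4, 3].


d = √((4+ 6)² + (-2-4)² + (-6-3)²)
  = √(100 + 36 + 81)
  = √217 = 14.7309

14.7309


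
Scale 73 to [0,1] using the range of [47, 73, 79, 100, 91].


min=47, max=100
(73-47)/(100-47) = 26/53 = 0.4906

0.4906


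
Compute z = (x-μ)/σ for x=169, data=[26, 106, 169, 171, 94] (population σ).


μ = 113.2, σ = 53.8123
z = (169 - 113.2)/53.8123 = 1.0369

1.0369


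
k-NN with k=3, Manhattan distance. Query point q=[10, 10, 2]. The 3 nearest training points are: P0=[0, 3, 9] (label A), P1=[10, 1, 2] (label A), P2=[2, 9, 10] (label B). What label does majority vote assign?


d(q,P0) = 24  (label A)
d(q,P1) = 9  (label A)
d(q,P2) = 17  (label B)
Votes: A=2, B=1
Majority → A

A


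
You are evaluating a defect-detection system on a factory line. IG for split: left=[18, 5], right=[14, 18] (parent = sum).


Parent = [32, 23], H_parent = 0.9806
H_left = 0.7554 (n=23), H_right = 0.9887 (n=32)
H_children = (23/55)·0.7554 + (32/55)·0.9887 = 0.8911
IG = 0.9806 - 0.8911 = 0.0895

0.0895


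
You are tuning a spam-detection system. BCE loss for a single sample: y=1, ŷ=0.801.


BCE = -[y·ln(p) + (1-y)·ln(1-p)]
= -1·ln(0.801) - 0
= -ln(0.801) = 0.2219

0.2219


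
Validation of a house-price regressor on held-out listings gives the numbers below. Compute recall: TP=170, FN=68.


Recall = TP/(TP+FN)
= 170/(170+68)
= 170/238 = 71.43%

71.43%


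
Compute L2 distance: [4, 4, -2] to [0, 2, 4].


d = √((4-0)² + (4-2)² + (-2-4)²)
  = √(16 + 4 + 36)
  = √56 = 7.4833

7.4833


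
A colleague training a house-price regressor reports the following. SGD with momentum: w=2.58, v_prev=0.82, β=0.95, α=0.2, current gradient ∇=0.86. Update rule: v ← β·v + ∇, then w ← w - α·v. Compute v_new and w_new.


v_new = 0.95·0.82 + 0.86 = 0.779 + 0.86 = 1.639
w_new = 2.58 - 0.2·1.639 = 2.58 - 0.3278 = 2.2522

v_new=1.639, w_new=2.2522


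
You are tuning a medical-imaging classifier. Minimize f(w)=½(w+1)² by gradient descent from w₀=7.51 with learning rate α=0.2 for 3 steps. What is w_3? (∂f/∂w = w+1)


step 1: grad = 7.51+1 = 8.51; w = 7.51 - 0.2·(8.51) = 5.808
step 2: grad = 5.808+1 = 6.808; w = 5.808 - 0.2·(6.808) = 4.4464
step 3: grad = 4.4464+1 = 5.4464; w = 4.4464 - 0.2·(5.4464) = 3.35712

3.35712


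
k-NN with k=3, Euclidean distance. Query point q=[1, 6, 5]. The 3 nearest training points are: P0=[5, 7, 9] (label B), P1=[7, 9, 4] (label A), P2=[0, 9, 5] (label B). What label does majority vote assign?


d(q,P0) = 5.7446  (label B)
d(q,P1) = 6.7823  (label A)
d(q,P2) = 3.1623  (label B)
Votes: A=1, B=2
Majority → B

B


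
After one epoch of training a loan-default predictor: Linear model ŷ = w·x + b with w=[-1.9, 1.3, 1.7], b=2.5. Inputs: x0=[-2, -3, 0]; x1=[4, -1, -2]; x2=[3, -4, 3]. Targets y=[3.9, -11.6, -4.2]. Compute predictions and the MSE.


ŷ0 = (-1.9)·(-2) + (1.3)·(-3) + (1.7)·(0) + 2.5 = 2.4
ŷ1 = (-1.9)·(4) + (1.3)·(-1) + (1.7)·(-2) + 2.5 = -9.8
ŷ2 = (-1.9)·(3) + (1.3)·(-4) + (1.7)·(3) + 2.5 = -3.3
errors² = [2.25, 3.24, 0.81]
MSE = 6.3000/3 = 2.1

2.1


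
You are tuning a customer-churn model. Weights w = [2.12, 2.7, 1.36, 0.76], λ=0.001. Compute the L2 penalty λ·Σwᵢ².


‖w‖₂² = (2.12)² + (2.7)² + (1.36)² + (0.76)²
     = 4.4944 + 7.29 + 1.8496 + 0.5776
     = 14.2116
λ·‖w‖₂² = 0.001·14.2116 = 0.014212

0.014212


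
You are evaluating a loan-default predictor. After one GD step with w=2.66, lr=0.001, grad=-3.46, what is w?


w_new = w - α·∇
= 2.66 - 0.001·-3.46
= 2.66 + 0.00346
= 2.66346

2.66346


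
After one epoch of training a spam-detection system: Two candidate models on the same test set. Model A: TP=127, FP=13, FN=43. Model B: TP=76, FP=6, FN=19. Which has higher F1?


Model A: P=127/140=0.9071, R=127/170=0.7471, F1=2PR/(P+R)=2TP/(2TP+FP+FN)=254/310=0.8194
Model B: P=76/82=0.9268, R=76/95=0.8, F1=2PR/(P+R)=2TP/(2TP+FP+FN)=152/177=0.8588
0.8194 < 0.8588 → Model B

Model B


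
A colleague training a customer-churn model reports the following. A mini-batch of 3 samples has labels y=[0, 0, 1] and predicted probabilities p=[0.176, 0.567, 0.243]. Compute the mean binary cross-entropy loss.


L[0] = -ln(1-0.176) = -ln(0.824) = 0.1936
L[1] = -ln(1-0.567) = -ln(0.433) = 0.837
L[2] = -ln(0.243) = 1.4147
mean = (0.1936 + 0.837 + 1.4147)/3 = 0.8151

0.8151


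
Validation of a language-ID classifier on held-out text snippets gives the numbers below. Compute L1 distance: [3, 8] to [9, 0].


d = |3-9| + |8-0|
  = 6 + 8
  = 14

14


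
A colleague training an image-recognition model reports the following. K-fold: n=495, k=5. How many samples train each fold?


Fold size = 495/5 = 99
Training per fold = 495 - 99 = 396

396


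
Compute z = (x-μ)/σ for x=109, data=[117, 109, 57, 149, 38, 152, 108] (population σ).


μ = 104.2857, σ = 39.8272
z = (109 - 104.2857)/39.8272 = 0.1184

0.1184


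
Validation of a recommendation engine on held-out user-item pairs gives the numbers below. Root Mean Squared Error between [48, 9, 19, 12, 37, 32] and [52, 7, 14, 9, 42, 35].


MSE = 88/6 = 14.6667
RMSE = √(88/6) = 3.8297

3.8297


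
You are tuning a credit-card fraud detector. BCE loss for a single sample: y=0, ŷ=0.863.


BCE = -[y·ln(p) + (1-y)·ln(1-p)]
= -0 - 1·ln(1-0.863)
= -ln(0.137) = 1.9878

1.9878


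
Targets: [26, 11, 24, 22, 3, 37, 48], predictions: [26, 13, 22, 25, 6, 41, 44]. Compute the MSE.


Squared errors: (26-26)²=0, (11-13)²=4, (24-22)²=4, (22-25)²=9, (3-6)²=9, (37-41)²=16, (48-44)²=16
Sum = 58
MSE = 58/7 = 58/7

58/7


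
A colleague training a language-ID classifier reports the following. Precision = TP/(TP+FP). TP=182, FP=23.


Precision = TP/(TP+FP)
= 182/(182+23)
= 182/205 = 88.78%

88.78%


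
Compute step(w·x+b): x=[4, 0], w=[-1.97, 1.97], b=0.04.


z = (4)·(-1.97) + (0)·(1.97) + 0.04
  = -7.84
step(z) = 0 (z<0)

0


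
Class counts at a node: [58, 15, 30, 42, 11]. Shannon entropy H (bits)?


Probabilities: [58/156, 15/156, 30/156, 42/156, 11/156] ≈ [0.3718, 0.0962, 0.1923, 0.2692, 0.0705]
H = -((58/156)·log₂(58/156) + (15/156)·log₂(15/156) + (30/156)·log₂(30/156) + (42/156)·log₂(42/156) + (11/156)·log₂(11/156))
  = 2.0924 bits

2.0924 bits


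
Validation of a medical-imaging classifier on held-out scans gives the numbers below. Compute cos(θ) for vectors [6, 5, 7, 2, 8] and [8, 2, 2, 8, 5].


A·B = 6·8 + 5·2 + 7·2 + 2·8 + 8·5 = 128
‖A‖ = √178 = 13.3417, ‖B‖ = √161 = 12.6886
cos = 128/(√178·√161) = 128/√28658 = 0.7561

0.7561


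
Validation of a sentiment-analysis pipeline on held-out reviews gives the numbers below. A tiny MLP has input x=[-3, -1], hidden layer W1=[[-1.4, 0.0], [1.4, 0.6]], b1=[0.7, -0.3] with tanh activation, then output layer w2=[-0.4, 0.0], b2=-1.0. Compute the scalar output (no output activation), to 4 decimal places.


z1[0] = (-1.4)·(-3) + (0.0)·(-1) + 0.7 = 4.9
z1[1] = (1.4)·(-3) + (0.6)·(-1) - 0.3 = -5.1
h = tanh(z1) = [0.9999, -0.9999]
output = (-0.4)·(0.9999) + (0.0)·(-0.9999) - 1.0 = -1.4

-1.4
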